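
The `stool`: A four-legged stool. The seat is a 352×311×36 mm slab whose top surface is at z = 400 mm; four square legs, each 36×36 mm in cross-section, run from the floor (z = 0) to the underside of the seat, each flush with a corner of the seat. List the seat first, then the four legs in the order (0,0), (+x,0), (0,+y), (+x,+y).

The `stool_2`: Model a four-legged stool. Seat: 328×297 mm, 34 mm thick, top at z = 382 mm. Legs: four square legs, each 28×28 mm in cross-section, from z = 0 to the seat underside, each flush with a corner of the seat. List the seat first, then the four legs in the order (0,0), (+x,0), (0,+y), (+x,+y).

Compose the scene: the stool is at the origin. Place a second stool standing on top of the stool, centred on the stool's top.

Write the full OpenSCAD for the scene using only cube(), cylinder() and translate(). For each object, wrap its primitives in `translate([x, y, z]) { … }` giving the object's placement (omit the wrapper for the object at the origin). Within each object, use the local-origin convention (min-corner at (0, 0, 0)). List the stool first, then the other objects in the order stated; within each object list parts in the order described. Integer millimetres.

translate([0, 0, 364]) cube([352, 311, 36]);
cube([36, 36, 364]);
translate([316, 0, 0]) cube([36, 36, 364]);
translate([0, 275, 0]) cube([36, 36, 364]);
translate([316, 275, 0]) cube([36, 36, 364]);
translate([12, 7, 400]) {
  translate([0, 0, 348]) cube([328, 297, 34]);
  cube([28, 28, 348]);
  translate([300, 0, 0]) cube([28, 28, 348]);
  translate([0, 269, 0]) cube([28, 28, 348]);
  translate([300, 269, 0]) cube([28, 28, 348]);
}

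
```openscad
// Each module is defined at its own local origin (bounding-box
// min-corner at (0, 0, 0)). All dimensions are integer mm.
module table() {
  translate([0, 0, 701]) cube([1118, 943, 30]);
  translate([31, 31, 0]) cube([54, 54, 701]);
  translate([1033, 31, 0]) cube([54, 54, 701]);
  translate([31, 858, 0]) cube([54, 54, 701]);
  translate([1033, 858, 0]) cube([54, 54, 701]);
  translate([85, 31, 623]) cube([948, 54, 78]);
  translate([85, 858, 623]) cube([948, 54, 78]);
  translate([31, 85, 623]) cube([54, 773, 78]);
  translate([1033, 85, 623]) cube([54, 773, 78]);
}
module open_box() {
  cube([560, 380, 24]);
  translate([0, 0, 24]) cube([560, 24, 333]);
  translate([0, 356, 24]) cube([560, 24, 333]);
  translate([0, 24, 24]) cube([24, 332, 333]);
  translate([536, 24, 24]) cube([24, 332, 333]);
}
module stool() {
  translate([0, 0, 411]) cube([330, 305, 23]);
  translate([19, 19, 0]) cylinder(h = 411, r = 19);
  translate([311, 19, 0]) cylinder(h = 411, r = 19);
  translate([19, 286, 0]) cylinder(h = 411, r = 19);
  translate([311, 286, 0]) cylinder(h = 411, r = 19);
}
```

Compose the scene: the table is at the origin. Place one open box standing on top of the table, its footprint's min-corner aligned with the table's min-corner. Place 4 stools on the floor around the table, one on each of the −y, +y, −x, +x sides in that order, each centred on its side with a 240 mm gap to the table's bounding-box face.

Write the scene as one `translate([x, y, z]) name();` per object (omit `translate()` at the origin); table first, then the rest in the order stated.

table();
translate([0, 0, 731]) open_box();
translate([394, -545, 0]) stool();
translate([394, 1183, 0]) stool();
translate([-570, 319, 0]) stool();
translate([1358, 319, 0]) stool();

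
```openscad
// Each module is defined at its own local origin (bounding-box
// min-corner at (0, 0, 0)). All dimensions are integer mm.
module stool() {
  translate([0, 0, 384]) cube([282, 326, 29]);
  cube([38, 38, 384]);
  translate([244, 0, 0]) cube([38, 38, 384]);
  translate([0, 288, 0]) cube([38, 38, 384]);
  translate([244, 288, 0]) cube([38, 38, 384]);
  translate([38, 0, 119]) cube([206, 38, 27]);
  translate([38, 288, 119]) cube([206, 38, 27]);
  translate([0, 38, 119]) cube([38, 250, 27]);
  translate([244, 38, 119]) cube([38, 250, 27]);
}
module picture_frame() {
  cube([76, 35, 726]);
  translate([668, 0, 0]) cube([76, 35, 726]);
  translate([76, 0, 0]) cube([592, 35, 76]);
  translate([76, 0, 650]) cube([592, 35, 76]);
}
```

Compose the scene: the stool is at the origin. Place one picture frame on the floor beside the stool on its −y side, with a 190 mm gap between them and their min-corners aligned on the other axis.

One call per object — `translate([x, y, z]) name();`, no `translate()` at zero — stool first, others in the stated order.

stool();
translate([0, -225, 0]) picture_frame();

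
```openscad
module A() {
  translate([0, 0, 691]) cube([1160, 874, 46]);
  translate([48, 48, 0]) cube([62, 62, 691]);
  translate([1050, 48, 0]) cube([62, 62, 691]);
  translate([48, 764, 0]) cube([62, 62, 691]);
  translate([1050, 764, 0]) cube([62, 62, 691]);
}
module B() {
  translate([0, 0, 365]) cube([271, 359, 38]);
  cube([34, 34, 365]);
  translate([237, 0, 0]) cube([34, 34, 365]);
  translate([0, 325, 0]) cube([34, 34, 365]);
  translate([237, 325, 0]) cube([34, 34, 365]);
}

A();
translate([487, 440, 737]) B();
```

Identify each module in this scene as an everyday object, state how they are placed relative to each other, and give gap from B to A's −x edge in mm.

The stool's min-x is at 487; the table's min-x is 0; gap = 487 mm.

A is a table. B is a stool. The stool is on top of the table. The gap from the stool to the table's −x edge is 487 mm.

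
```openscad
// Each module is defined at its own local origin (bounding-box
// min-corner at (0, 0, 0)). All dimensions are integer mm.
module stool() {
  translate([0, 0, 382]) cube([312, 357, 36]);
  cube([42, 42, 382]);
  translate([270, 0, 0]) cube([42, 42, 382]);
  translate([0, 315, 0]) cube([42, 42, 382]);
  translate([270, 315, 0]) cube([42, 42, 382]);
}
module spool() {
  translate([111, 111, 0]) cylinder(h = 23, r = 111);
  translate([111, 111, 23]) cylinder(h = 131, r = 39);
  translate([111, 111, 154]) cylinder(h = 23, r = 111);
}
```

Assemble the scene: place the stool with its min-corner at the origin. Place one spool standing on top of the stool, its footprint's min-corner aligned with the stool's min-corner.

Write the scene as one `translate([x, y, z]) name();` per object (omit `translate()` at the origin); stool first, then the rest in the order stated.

stool();
translate([0, 0, 418]) spool();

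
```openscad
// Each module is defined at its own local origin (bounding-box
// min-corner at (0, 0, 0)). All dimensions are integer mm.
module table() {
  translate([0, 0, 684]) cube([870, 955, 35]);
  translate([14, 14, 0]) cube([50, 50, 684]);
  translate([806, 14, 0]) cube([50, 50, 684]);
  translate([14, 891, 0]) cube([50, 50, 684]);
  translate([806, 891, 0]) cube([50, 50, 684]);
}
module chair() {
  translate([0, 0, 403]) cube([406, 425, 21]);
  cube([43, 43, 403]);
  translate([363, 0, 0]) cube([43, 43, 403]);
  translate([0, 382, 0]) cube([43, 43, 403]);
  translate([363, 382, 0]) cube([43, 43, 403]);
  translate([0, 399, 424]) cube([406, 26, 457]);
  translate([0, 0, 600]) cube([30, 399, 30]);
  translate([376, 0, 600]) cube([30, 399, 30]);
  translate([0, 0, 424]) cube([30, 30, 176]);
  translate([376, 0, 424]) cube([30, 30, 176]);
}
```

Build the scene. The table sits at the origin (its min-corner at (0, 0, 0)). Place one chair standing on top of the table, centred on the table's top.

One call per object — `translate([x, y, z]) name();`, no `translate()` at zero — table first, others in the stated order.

table();
translate([232, 265, 719]) chair();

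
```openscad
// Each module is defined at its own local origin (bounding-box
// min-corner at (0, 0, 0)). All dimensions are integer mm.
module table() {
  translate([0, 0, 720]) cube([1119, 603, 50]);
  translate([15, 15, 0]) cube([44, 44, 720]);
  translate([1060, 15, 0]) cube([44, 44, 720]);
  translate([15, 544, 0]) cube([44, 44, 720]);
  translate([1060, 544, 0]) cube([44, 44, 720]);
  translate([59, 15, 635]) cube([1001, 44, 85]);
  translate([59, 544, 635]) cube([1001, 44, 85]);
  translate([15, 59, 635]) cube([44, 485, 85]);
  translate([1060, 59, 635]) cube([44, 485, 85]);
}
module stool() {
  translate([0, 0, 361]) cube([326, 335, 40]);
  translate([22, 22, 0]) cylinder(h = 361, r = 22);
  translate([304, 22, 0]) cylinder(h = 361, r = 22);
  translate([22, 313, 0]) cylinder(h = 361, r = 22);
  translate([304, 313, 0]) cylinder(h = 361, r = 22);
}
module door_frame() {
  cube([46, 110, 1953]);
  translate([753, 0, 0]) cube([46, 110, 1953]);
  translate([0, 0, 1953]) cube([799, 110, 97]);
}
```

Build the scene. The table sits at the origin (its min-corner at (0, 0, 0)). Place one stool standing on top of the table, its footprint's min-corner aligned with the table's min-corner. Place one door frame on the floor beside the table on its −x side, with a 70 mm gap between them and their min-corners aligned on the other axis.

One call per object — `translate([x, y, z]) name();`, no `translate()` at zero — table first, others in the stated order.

table();
translate([0, 0, 770]) stool();
translate([-869, 0, 0]) door_frame();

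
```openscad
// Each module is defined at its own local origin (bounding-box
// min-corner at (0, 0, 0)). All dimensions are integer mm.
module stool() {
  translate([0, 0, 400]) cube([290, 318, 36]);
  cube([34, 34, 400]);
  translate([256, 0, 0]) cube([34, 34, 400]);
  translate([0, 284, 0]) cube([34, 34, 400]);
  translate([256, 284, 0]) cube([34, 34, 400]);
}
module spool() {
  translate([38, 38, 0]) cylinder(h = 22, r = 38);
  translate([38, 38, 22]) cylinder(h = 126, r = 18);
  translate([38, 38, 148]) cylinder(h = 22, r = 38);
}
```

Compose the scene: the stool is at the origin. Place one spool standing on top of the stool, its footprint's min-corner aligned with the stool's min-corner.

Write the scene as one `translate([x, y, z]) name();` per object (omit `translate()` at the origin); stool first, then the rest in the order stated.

stool();
translate([0, 0, 436]) spool();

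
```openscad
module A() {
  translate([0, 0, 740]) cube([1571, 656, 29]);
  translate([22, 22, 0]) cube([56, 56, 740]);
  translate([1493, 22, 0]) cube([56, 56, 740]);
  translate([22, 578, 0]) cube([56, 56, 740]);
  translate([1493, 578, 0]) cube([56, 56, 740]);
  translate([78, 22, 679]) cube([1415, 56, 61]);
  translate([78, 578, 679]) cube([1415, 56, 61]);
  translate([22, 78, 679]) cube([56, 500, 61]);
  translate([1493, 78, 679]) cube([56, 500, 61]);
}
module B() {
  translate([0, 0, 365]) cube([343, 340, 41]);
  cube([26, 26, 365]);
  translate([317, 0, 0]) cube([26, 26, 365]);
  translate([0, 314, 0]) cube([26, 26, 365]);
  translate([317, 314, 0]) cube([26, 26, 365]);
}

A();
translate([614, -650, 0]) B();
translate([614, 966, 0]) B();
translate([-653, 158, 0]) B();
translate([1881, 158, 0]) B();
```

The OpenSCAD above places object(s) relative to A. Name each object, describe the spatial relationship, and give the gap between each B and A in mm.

Each stool's nearest face is 310 mm from the table's bounding box.

A is a table. B is a stool. Four stools sit around the table at the −y, +y, −x, +x sides. The gap between each stool and the table is 310 mm.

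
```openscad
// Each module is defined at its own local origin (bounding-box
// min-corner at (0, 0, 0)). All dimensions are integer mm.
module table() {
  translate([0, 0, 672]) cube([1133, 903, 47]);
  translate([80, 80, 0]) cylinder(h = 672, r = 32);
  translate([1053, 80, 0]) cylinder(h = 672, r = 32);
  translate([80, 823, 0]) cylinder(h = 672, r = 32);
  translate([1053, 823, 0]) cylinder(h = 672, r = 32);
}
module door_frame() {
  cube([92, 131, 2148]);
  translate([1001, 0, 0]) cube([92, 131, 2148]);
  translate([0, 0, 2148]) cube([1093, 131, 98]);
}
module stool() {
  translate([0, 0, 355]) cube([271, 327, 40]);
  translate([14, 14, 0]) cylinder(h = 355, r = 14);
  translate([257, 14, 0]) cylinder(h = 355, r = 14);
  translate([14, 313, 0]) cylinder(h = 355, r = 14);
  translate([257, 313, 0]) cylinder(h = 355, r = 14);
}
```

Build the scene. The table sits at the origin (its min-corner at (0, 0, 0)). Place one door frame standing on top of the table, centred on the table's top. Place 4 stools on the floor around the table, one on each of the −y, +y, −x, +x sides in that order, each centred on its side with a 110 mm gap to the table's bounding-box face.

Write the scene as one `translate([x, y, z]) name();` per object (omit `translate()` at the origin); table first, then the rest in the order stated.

table();
translate([20, 386, 719]) door_frame();
translate([431, -437, 0]) stool();
translate([431, 1013, 0]) stool();
translate([-381, 288, 0]) stool();
translate([1243, 288, 0]) stool();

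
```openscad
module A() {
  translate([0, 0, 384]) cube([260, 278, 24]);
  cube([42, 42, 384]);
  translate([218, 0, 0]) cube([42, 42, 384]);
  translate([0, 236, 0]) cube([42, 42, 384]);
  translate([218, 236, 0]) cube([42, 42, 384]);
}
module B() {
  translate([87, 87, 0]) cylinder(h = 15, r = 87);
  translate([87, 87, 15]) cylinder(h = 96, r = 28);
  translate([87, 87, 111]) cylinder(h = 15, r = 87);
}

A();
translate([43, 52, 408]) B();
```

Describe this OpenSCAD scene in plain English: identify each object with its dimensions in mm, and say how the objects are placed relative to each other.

A is a simple wooden stool: a rectangular seat 260 mm (x) by 278 mm (y), 24 mm thick, top face at z = 408 mm, on four square legs, each 42×42 mm in cross-section. The legs rest on z = 0, each flush with a corner of the seat.

B is a spool: two coaxial disc flanges of radius 87 mm and thickness 15 mm, joined by a core cylinder of radius 28 mm and height 96 mm. The lower flange rests on z = 0 and the three cylinders share a vertical axis.

The spool is on top of the stool, centred.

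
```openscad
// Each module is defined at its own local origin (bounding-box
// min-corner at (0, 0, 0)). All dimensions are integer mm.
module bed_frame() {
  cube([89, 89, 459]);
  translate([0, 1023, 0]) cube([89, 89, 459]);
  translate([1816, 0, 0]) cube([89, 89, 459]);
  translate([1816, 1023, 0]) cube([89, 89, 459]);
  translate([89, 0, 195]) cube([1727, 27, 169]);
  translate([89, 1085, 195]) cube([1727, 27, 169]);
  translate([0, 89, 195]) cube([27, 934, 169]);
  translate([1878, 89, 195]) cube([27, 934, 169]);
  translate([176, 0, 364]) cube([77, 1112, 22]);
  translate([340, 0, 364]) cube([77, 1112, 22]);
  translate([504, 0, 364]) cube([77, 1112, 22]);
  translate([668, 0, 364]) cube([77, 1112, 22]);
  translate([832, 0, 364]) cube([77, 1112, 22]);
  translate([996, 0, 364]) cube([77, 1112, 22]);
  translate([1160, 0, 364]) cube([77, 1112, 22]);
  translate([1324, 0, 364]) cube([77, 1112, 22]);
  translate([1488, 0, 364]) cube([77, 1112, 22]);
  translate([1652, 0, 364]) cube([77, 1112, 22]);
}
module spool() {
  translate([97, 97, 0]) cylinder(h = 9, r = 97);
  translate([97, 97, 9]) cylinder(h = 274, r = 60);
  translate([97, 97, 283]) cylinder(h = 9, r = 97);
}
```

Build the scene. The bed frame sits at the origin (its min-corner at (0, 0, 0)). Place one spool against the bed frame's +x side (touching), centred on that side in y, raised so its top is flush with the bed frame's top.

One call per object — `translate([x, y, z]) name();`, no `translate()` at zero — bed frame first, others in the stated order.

bed_frame();
translate([1905, 459, 167]) spool();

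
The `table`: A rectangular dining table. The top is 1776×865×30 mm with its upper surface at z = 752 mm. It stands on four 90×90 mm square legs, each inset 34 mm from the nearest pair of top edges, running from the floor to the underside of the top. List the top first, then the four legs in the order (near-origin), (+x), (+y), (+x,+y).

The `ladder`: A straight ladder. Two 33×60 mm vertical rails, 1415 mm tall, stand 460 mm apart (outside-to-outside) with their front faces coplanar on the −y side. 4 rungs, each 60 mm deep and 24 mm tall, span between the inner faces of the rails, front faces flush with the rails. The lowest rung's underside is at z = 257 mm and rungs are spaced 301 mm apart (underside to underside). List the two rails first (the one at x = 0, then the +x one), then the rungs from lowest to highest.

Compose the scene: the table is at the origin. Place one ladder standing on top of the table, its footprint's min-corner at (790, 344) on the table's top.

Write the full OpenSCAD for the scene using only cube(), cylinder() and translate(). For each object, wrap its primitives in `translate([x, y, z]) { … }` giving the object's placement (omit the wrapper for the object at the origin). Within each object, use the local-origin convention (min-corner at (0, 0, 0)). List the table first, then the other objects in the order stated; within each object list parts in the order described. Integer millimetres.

translate([0, 0, 722]) cube([1776, 865, 30]);
translate([34, 34, 0]) cube([90, 90, 722]);
translate([1652, 34, 0]) cube([90, 90, 722]);
translate([34, 741, 0]) cube([90, 90, 722]);
translate([1652, 741, 0]) cube([90, 90, 722]);
translate([790, 344, 752]) {
  cube([33, 60, 1415]);
  translate([427, 0, 0]) cube([33, 60, 1415]);
  translate([33, 0, 257]) cube([394, 60, 24]);
  translate([33, 0, 558]) cube([394, 60, 24]);
  translate([33, 0, 859]) cube([394, 60, 24]);
  translate([33, 0, 1160]) cube([394, 60, 24]);
}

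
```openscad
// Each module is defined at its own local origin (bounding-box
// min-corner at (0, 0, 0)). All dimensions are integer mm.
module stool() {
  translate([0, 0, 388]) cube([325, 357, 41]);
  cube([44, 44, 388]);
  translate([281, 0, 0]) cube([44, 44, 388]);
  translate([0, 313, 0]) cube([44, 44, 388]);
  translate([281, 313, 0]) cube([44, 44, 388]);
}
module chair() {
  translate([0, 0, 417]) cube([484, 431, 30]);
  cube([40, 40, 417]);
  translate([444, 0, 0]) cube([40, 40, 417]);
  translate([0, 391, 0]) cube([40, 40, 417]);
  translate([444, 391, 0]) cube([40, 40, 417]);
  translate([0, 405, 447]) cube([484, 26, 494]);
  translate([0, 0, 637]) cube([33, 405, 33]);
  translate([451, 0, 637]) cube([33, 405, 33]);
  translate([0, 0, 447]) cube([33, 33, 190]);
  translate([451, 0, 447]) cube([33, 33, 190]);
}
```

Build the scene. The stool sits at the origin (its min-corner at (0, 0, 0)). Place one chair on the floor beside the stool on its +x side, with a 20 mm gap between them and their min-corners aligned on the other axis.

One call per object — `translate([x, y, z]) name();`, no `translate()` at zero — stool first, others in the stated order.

stool();
translate([345, 0, 0]) chair();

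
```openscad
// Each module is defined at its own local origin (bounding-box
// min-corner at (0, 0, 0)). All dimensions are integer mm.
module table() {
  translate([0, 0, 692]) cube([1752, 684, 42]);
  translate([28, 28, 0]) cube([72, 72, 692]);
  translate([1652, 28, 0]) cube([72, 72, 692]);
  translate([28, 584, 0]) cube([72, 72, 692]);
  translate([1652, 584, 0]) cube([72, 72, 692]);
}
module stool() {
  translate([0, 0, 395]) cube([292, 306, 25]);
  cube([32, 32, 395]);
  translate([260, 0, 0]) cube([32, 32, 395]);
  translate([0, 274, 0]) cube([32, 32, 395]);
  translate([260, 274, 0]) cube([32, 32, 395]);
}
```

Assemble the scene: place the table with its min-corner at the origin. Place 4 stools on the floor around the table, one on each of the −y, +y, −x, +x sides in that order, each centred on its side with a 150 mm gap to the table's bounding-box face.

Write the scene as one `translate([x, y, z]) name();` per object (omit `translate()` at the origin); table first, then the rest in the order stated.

table();
translate([730, -456, 0]) stool();
translate([730, 834, 0]) stool();
translate([-442, 189, 0]) stool();
translate([1902, 189, 0]) stool();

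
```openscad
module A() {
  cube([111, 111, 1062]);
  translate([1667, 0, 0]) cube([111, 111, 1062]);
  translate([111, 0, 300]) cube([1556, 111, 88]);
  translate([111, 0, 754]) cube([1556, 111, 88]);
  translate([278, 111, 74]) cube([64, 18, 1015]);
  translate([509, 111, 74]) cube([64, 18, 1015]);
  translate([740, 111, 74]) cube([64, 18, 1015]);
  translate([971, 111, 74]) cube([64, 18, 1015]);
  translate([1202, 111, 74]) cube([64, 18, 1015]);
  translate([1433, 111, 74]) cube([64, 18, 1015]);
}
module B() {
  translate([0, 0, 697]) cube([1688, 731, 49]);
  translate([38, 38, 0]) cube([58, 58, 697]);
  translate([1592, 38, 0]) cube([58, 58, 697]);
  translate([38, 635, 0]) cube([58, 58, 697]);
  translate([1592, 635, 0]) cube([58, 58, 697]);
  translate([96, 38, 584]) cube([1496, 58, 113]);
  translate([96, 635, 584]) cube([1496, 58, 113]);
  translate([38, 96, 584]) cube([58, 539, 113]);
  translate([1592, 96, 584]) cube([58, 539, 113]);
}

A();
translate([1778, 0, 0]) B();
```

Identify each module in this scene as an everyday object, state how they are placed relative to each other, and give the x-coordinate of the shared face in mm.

A is a fence section. B is a table. The table is against the fence section's +x side, with their −y faces flush. The x-coordinate of the shared face is 1778 mm.

The fence section's +x face and the table's −x face are both at x = 1778 mm.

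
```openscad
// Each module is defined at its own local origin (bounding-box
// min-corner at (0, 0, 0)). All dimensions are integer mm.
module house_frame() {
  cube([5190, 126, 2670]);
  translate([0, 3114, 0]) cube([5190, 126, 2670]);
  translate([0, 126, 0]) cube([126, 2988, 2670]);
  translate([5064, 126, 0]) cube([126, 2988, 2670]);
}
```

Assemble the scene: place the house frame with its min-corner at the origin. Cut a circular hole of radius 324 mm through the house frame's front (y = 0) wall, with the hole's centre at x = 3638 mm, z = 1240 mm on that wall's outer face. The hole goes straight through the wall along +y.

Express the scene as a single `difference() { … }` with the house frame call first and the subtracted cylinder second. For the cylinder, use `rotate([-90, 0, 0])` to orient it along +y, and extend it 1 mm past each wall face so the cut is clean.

difference() {
  house_frame();
  translate([3638, -1, 1240]) rotate([-90, 0, 0]) cylinder(h = 128, r = 324);
}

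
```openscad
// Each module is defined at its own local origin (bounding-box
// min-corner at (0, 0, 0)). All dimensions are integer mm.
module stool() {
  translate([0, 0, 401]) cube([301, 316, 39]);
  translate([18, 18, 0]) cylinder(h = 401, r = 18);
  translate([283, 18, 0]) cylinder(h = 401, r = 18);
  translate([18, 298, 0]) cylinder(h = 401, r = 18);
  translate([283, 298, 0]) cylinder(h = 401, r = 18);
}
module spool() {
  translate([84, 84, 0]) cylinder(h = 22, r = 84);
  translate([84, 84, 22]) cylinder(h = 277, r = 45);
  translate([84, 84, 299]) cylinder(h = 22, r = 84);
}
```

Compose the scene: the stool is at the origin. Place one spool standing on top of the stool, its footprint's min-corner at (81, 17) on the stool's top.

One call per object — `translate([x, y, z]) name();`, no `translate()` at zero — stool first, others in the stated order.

stool();
translate([81, 17, 440]) spool();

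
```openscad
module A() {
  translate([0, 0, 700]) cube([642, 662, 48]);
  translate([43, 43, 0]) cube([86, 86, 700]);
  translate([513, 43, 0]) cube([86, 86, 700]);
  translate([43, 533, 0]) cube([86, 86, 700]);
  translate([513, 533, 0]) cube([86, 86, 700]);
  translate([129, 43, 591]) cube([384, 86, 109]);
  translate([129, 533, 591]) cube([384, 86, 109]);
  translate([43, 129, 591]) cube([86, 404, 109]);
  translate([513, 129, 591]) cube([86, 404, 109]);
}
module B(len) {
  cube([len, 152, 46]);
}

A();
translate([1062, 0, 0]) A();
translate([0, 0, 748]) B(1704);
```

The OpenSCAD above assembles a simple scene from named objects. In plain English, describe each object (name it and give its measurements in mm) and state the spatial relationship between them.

A is a table with a 642×662 mm rectangular top, 48 mm thick, top surface at z = 748 mm, supported by four 86×86 mm square legs, each inset 43 mm from the nearest pair of top edges, running from the floor. Four apron rails, 86 mm thick and 109 mm tall, run between adjacent legs with their top edges flush with the underside of the top and their outer faces flush with the legs' outer faces.

B is a rectangular beam 1704 mm long (x), 152 mm deep (y), 46 mm thick (z).

The beam spans the tops of two tables placed 420 mm apart, resting at z = 748 mm.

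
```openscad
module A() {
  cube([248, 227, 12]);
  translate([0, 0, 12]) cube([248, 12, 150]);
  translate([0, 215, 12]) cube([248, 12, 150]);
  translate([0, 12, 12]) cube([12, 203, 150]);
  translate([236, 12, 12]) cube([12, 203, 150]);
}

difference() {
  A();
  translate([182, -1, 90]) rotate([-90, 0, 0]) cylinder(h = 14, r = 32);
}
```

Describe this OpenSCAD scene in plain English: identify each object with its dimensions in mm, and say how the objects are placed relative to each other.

A is an open-topped rectangular box: outside dimensions 248×227×162 mm, with a uniform wall and base thickness of 12 mm. The base is a full 248×227 slab on the floor; four walls sit on top of the base. The front and back walls (the −y and +y sides) span the full width; the two side walls fit between them.

The open box has a circular hole of radius 32 mm through its front wall, centred at (x = 182, z = 90).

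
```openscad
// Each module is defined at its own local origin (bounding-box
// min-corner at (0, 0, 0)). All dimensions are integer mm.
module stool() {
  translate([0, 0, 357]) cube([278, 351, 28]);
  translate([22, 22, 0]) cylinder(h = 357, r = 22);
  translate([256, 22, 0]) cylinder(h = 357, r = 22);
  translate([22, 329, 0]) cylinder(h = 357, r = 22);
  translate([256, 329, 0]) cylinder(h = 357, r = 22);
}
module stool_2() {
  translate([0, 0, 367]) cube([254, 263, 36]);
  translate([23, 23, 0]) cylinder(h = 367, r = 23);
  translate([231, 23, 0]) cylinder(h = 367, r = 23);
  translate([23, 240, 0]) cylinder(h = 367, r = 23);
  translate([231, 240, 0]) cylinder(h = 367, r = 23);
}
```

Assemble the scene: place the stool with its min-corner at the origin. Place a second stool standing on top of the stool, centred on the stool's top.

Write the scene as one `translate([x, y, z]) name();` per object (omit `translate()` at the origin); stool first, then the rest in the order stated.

stool();
translate([12, 44, 385]) stool_2();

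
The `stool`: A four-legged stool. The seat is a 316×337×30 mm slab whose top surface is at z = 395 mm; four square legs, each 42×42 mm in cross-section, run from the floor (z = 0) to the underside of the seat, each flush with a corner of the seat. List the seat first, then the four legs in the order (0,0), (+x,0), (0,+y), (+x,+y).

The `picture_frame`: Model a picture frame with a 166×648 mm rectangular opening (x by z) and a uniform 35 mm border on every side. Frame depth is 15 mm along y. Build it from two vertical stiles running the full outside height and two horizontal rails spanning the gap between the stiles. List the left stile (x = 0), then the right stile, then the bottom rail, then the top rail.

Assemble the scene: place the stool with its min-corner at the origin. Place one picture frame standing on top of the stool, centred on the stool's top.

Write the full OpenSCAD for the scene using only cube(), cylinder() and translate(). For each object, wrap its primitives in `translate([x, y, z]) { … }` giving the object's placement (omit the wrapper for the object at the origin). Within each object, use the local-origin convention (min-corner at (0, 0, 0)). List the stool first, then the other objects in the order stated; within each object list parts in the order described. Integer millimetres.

translate([0, 0, 365]) cube([316, 337, 30]);
cube([42, 42, 365]);
translate([274, 0, 0]) cube([42, 42, 365]);
translate([0, 295, 0]) cube([42, 42, 365]);
translate([274, 295, 0]) cube([42, 42, 365]);
translate([40, 161, 395]) {
  cube([35, 15, 718]);
  translate([201, 0, 0]) cube([35, 15, 718]);
  translate([35, 0, 0]) cube([166, 15, 35]);
  translate([35, 0, 683]) cube([166, 15, 35]);
}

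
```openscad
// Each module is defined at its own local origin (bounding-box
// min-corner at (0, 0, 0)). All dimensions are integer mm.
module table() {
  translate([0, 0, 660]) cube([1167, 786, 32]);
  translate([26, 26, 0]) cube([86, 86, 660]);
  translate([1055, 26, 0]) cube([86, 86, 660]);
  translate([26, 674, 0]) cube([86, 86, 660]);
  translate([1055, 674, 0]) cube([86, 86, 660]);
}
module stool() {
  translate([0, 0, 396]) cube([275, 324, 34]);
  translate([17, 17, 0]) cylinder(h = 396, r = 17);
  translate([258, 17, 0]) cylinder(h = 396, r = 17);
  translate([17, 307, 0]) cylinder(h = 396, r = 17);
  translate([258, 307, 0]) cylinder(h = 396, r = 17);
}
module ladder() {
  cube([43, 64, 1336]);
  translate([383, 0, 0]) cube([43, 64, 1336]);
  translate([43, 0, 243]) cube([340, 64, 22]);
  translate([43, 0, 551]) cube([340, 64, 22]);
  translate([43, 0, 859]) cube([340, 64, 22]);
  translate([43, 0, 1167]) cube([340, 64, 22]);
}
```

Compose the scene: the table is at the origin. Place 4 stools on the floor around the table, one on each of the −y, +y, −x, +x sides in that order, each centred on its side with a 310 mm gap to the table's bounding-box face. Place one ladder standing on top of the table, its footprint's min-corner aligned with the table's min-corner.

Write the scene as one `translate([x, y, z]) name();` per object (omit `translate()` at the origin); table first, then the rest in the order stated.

table();
translate([446, -634, 0]) stool();
translate([446, 1096, 0]) stool();
translate([-585, 231, 0]) stool();
translate([1477, 231, 0]) stool();
translate([0, 0, 692]) ladder();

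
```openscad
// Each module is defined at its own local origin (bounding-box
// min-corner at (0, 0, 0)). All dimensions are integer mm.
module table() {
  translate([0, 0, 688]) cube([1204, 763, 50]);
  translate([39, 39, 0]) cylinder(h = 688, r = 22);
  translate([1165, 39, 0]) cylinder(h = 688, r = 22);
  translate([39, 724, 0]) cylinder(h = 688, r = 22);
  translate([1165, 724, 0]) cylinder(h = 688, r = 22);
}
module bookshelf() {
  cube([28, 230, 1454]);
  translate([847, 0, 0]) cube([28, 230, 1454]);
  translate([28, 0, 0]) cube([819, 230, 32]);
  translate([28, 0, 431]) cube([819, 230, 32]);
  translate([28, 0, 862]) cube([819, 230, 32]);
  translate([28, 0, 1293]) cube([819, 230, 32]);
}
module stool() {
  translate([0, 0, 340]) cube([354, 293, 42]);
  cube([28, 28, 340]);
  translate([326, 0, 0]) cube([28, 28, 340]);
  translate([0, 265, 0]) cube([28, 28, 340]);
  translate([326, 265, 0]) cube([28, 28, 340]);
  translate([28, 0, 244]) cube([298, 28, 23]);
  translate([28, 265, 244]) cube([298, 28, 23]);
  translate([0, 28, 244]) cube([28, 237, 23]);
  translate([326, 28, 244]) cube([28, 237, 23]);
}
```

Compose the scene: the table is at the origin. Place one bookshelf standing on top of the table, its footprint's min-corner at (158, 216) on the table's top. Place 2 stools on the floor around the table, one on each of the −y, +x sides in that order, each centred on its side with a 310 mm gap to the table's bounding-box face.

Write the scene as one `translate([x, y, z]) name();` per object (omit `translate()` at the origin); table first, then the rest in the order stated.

table();
translate([158, 216, 738]) bookshelf();
translate([425, -603, 0]) stool();
translate([1514, 235, 0]) stool();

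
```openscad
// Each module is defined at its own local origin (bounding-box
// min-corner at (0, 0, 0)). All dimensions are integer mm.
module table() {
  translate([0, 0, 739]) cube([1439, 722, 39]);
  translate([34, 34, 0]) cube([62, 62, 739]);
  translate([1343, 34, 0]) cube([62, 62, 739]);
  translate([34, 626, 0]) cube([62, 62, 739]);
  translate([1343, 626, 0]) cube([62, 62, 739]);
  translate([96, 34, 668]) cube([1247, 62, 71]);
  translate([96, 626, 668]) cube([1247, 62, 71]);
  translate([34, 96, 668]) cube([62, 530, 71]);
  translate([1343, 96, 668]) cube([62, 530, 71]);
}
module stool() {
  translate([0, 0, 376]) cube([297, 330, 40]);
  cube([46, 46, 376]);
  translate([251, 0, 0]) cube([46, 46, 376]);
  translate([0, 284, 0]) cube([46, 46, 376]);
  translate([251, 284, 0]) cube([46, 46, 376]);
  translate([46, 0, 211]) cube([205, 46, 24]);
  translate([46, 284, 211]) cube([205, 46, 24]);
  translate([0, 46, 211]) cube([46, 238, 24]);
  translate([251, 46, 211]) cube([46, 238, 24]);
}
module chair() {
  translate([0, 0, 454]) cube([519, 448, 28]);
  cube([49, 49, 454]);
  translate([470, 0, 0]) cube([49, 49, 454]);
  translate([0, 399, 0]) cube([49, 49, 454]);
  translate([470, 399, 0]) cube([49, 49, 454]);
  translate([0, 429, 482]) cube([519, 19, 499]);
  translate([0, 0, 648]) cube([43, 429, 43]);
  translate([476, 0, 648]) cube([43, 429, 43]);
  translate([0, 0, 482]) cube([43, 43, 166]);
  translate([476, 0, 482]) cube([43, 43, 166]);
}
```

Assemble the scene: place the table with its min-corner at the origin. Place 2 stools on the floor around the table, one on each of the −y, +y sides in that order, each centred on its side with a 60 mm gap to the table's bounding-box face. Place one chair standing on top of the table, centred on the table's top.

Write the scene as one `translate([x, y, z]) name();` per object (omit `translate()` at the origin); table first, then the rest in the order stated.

table();
translate([571, -390, 0]) stool();
translate([571, 782, 0]) stool();
translate([460, 137, 778]) chair();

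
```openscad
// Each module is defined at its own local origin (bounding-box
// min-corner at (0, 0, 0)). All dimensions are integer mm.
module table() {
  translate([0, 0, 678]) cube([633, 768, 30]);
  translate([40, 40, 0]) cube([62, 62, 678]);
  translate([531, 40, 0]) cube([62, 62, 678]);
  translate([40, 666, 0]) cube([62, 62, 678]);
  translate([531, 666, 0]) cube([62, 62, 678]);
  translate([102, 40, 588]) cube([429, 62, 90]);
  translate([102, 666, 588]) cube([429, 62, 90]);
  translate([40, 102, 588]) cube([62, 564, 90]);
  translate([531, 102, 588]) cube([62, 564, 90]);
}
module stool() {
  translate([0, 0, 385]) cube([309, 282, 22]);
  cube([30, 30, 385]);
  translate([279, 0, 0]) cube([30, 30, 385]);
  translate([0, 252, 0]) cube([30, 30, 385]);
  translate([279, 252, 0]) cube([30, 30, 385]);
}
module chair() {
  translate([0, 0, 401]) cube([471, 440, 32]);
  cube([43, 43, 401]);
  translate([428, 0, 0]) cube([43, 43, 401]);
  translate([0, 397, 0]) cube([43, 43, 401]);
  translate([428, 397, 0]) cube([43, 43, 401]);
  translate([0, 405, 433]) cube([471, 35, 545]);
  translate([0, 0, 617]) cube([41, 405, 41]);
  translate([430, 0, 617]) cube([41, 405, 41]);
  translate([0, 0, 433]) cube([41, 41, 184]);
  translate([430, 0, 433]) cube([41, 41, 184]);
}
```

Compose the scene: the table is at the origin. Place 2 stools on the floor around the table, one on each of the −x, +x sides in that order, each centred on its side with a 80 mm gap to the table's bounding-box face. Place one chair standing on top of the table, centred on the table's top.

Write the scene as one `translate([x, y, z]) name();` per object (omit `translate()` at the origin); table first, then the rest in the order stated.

table();
translate([-389, 243, 0]) stool();
translate([713, 243, 0]) stool();
translate([81, 164, 708]) chair();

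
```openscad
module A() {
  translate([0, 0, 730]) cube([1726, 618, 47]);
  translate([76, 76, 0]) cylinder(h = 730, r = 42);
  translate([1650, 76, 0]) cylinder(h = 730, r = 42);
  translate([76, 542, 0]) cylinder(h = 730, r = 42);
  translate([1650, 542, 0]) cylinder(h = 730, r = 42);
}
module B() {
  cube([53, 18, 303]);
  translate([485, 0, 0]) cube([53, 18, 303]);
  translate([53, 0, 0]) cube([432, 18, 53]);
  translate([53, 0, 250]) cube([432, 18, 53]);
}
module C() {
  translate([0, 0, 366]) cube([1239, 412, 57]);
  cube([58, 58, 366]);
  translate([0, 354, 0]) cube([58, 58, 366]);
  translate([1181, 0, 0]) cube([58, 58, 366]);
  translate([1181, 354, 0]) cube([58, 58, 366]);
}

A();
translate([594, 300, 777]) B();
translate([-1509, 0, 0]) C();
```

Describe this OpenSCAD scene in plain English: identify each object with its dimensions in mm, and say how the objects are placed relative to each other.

A is a rectangular dining table. The top is 1726×618×47 mm with its upper surface at z = 777 mm. It stands on four round legs of 84 mm diameter, each leg's bounding box inset 34 mm from the nearest pair of top edges, running from the floor to the underside of the top.

B is a rectangular picture frame lying in the x–z plane (depth along y). The opening is 432 mm wide (x) by 197 mm tall (z), surrounded by a border 53 mm wide on all four sides. The frame is 18 mm deep and is made of two full-height vertical stiles with two horizontal rails fitted between them.

C is a bench: a 1239×412 mm seat slab, 57 mm thick, top at z = 423 mm, on four 58×58 mm square legs flush with the seat corners and standing on z = 0.

The picture frame is on top of the table, centred. The bench is on the floor beside the table on its −x side.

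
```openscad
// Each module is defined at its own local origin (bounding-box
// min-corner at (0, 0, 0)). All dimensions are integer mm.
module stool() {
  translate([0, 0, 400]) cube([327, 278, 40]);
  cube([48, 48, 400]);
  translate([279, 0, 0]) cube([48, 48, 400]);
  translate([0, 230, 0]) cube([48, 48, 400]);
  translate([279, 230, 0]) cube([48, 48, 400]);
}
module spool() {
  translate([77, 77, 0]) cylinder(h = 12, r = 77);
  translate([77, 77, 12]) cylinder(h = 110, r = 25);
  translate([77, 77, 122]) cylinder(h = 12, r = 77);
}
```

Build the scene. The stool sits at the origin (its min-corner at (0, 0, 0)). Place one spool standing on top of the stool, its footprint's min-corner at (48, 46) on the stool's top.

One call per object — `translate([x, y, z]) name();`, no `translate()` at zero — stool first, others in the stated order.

stool();
translate([48, 46, 440]) spool();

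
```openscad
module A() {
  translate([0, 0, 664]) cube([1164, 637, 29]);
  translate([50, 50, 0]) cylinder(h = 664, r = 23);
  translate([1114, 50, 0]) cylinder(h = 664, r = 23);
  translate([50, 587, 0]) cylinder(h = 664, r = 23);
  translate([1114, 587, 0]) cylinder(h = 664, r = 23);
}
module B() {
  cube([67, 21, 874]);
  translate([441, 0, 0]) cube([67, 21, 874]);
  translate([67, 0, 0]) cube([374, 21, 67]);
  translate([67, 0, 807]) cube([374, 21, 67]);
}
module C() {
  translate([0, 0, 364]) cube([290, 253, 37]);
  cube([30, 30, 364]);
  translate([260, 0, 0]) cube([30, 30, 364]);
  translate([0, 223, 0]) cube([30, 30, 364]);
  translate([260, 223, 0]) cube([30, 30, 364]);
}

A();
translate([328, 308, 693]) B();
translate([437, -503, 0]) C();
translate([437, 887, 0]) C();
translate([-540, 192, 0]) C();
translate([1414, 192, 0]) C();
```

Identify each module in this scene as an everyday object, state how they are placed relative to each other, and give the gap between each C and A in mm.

A is a table. B is a picture frame. C is a stool. The picture frame is on top of the table, centred. Four stools sit around the table at the −y, +y, −x, +x sides. The gap between each stool and the table is 250 mm.

Each stool's nearest face is 250 mm from the table's bounding box.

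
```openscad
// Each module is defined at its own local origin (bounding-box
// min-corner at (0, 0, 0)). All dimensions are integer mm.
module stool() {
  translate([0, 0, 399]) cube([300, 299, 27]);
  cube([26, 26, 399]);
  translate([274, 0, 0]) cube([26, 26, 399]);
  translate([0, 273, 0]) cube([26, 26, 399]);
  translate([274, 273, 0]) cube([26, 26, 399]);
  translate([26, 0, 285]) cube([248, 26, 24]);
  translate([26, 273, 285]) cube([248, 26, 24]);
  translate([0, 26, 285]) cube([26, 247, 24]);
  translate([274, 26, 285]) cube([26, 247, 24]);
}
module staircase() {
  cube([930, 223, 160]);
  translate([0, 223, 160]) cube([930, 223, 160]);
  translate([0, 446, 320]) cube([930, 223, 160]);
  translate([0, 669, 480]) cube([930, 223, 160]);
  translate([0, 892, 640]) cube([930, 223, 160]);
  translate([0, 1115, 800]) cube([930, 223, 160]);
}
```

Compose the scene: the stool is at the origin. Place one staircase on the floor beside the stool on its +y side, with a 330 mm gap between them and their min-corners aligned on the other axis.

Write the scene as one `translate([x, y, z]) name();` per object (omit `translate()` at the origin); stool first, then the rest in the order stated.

stool();
translate([0, 629, 0]) staircase();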